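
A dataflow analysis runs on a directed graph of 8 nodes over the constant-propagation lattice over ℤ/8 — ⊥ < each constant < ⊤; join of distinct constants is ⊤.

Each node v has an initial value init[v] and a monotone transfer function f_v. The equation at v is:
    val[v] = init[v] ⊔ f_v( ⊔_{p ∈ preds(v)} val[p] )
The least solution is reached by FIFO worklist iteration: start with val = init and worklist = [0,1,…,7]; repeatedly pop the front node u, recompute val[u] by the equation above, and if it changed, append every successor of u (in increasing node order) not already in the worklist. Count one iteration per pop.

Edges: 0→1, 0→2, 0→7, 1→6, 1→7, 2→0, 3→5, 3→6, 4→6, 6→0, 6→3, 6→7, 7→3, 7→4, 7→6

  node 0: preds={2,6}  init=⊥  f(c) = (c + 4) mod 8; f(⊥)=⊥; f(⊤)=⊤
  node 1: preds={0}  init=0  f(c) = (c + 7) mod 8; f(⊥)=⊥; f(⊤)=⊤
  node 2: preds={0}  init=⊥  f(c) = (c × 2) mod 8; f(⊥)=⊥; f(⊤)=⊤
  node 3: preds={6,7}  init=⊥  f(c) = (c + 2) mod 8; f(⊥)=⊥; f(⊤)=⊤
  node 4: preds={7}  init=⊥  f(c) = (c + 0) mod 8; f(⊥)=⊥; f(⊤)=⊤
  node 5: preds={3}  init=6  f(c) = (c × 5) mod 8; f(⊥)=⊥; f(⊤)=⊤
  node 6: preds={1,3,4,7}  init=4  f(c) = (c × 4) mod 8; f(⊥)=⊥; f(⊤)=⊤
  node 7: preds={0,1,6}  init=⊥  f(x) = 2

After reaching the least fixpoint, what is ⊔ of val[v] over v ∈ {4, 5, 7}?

Iteration log — 17 steps:
  step 1. node 0  ⊔preds=4  new=0  old=⊥  +wl: 
  step 2. node 1  ⊔preds=0  new=⊤  old=0  +wl: 
  step 3. node 2  ⊔preds=0  new=0  old=⊥  +wl: 0
  step 4. node 3  ⊔preds=4  new=6  old=⊥  +wl: 
  step 5. node 4  ⊔preds=⊥  new=⊥  stable
  step 6. node 5  ⊔preds=6  new=6  stable
  step 7. node 6  ⊔preds=⊤  new=⊤  old=4  +wl: 3
  step 8. node 7  ⊔preds=⊤  new=2  old=⊥  +wl: 4,6
  step 9. node 0  ⊔preds=⊤  new=⊤  old=0  +wl: 1,2,7
  step 10. node 3  ⊔preds=⊤  new=⊤  old=6  +wl: 5
  step 11. node 4  ⊔preds=2  new=2  old=⊥  +wl: 
  step 12. node 6  ⊔preds=⊤  new=⊤  stable
  step 13. node 1  ⊔preds=⊤  new=⊤  stable
  step 14. node 2  ⊔preds=⊤  new=⊤  old=0  +wl: 0
  step 15. node 7  ⊔preds=⊤  new=2  stable
  step 16. node 5  ⊔preds=⊤  new=⊤  old=6  +wl: 
  step 17. node 0  ⊔preds=⊤  new=⊤  stable

Least fixpoint reached:
  node 0: ⊤
  node 1: ⊤
  node 2: ⊤
  node 3: ⊤
  node 4: 2
  node 5: ⊤
  node 6: ⊤
  node 7: 2

⊤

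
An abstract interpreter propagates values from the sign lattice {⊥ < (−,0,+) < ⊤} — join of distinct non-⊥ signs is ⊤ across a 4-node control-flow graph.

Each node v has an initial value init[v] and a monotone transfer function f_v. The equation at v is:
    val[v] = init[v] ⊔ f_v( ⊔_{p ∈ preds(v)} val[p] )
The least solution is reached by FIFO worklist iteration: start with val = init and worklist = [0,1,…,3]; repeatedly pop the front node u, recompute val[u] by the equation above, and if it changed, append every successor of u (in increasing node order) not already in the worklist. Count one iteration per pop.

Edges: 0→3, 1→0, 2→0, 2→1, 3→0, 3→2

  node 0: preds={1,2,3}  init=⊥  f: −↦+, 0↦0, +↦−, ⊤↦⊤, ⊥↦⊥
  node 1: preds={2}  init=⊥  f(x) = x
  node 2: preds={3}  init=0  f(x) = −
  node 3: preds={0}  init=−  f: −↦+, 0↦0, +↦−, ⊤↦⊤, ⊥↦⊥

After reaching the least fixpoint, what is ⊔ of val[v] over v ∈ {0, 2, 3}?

⊤

Iteration log — 8 steps:
  step 1. node 0  ⊔preds=⊤  new=⊤  old=⊥  +wl: 
  step 2. node 1  ⊔preds=0  new=0  old=⊥  +wl: 0
  step 3. node 2  ⊔preds=−  new=⊤  old=0  +wl: 1
  step 4. node 3  ⊔preds=⊤  new=⊤  old=−  +wl: 2
  step 5. node 0  ⊔preds=⊤  new=⊤  stable
  step 6. node 1  ⊔preds=⊤  new=⊤  old=0  +wl: 0
  step 7. node 2  ⊔preds=⊤  new=⊤  stable
  step 8. node 0  ⊔preds=⊤  new=⊤  stable

Least fixpoint reached:
  node 0: ⊤
  node 1: ⊤
  node 2: ⊤
  node 3: ⊤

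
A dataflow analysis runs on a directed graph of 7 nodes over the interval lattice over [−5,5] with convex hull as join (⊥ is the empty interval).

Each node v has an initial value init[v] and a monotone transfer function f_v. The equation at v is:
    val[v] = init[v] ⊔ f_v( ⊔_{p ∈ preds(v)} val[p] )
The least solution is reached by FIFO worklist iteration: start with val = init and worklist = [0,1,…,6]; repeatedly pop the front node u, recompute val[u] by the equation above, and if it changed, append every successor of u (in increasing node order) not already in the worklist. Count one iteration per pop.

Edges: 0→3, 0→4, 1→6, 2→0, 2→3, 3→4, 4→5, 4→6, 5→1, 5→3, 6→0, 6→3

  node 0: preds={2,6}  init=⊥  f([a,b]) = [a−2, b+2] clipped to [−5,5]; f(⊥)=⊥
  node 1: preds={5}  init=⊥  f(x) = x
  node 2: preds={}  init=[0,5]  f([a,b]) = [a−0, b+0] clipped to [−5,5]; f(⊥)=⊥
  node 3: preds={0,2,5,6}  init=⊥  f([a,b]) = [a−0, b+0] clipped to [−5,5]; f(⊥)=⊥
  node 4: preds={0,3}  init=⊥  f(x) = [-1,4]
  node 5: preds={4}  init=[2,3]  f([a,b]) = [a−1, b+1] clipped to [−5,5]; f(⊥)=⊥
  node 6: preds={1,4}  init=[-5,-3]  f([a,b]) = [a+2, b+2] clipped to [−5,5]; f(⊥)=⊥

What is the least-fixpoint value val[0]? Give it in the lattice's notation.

[-5,5]

Worklist (11 pops):
  #1 pop 0: in=[-5,5] → [-5,5] (was ⊥); enqueue []
  #2 pop 1: in=[2,3] → [2,3] (was ⊥); enqueue []
  #3 pop 2: in=⊥ → [0,5] (no change)
  #4 pop 3: in=[-5,5] → [-5,5] (was ⊥); enqueue []
  #5 pop 4: in=[-5,5] → [-1,4] (was ⊥); enqueue []
  #6 pop 5: in=[-1,4] → [-2,5] (was [2,3]); enqueue [1,3]
  #7 pop 6: in=[-1,4] → [-5,5] (was [-5,-3]); enqueue [0]
  #8 pop 1: in=[-2,5] → [-2,5] (was [2,3]); enqueue [6]
  #9 pop 3: in=[-5,5] → [-5,5] (no change)
  #10 pop 0: in=[-5,5] → [-5,5] (no change)
  #11 pop 6: in=[-2,5] → [-5,5] (no change)

Fixpoint:
  val[0] = [-5,5]
  val[1] = [-2,5]
  val[2] = [0,5]
  val[3] = [-5,5]
  val[4] = [-1,4]
  val[5] = [-2,5]
  val[6] = [-5,5]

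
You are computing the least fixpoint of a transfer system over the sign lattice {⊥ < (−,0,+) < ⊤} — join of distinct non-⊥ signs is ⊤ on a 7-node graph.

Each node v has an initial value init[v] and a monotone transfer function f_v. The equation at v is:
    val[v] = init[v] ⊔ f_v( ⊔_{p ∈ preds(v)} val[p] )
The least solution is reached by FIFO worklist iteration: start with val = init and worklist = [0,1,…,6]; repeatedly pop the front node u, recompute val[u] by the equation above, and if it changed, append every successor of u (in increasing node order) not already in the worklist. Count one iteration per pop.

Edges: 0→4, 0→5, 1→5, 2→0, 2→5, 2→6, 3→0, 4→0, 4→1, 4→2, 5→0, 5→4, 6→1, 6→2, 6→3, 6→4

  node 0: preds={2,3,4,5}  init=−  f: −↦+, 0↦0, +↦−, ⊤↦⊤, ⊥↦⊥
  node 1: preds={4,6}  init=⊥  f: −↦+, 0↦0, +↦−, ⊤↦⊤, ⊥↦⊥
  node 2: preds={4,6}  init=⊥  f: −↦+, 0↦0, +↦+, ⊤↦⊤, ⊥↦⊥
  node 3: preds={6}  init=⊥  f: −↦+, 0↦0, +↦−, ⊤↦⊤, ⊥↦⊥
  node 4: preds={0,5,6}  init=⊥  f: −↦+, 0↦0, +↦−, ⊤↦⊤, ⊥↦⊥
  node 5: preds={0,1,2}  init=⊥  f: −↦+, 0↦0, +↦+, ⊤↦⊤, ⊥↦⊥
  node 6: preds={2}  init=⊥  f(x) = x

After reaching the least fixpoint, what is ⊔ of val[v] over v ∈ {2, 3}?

Iteration log — 26 steps:
  step 1. node 0  ⊔preds=⊥  new=−  stable
  step 2. node 1  ⊔preds=⊥  new=⊥  stable
  step 3. node 2  ⊔preds=⊥  new=⊥  stable
  step 4. node 3  ⊔preds=⊥  new=⊥  stable
  step 5. node 4  ⊔preds=−  new=+  old=⊥  +wl: 0,1,2
  step 6. node 5  ⊔preds=−  new=+  old=⊥  +wl: 4
  step 7. node 6  ⊔preds=⊥  new=⊥  stable
  step 8. node 0  ⊔preds=+  new=−  stable
  step 9. node 1  ⊔preds=+  new=−  old=⊥  +wl: 5
  step 10. node 2  ⊔preds=+  new=+  old=⊥  +wl: 0,6
  step 11. node 4  ⊔preds=⊤  new=⊤  old=+  +wl: 1,2
  step 12. node 5  ⊔preds=⊤  new=⊤  old=+  +wl: 4
  step 13. node 0  ⊔preds=⊤  new=⊤  old=−  +wl: 5
  step 14. node 6  ⊔preds=+  new=+  old=⊥  +wl: 3
  step 15. node 1  ⊔preds=⊤  new=⊤  old=−  +wl: 
  step 16. node 2  ⊔preds=⊤  new=⊤  old=+  +wl: 0,6
  step 17. node 4  ⊔preds=⊤  new=⊤  stable
  step 18. node 5  ⊔preds=⊤  new=⊤  stable
  step 19. node 3  ⊔preds=+  new=−  old=⊥  +wl: 
  step 20. node 0  ⊔preds=⊤  new=⊤  stable
  step 21. node 6  ⊔preds=⊤  new=⊤  old=+  +wl: 1,2,3,4
  step 22. node 1  ⊔preds=⊤  new=⊤  stable
  step 23. node 2  ⊔preds=⊤  new=⊤  stable
  step 24. node 3  ⊔preds=⊤  new=⊤  old=−  +wl: 0
  step 25. node 4  ⊔preds=⊤  new=⊤  stable
  step 26. node 0  ⊔preds=⊤  new=⊤  stable

Least fixpoint reached:
  node 0: ⊤
  node 1: ⊤
  node 2: ⊤
  node 3: ⊤
  node 4: ⊤
  node 5: ⊤
  node 6: ⊤

⊤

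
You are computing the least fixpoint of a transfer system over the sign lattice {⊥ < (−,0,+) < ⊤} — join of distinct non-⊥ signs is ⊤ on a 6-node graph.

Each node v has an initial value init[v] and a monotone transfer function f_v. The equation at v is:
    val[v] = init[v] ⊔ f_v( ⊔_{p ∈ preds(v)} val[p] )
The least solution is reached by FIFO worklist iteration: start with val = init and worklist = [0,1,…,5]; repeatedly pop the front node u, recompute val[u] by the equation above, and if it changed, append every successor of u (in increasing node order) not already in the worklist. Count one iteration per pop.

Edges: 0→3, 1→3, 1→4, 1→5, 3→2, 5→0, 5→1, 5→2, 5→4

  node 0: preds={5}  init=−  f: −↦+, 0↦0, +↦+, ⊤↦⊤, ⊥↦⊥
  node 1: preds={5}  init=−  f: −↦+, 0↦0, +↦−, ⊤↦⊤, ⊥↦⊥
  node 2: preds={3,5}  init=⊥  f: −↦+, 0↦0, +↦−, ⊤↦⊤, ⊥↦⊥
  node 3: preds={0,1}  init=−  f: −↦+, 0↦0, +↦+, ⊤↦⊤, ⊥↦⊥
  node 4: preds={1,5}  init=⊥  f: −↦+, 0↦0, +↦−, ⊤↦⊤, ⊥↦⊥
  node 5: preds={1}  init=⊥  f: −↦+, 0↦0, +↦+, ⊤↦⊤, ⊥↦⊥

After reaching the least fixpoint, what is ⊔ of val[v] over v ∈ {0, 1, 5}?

Iteration log — 11 steps:
  step 1. node 0  ⊔preds=⊥  new=−  stable
  step 2. node 1  ⊔preds=⊥  new=−  stable
  step 3. node 2  ⊔preds=−  new=+  old=⊥  +wl: 
  step 4. node 3  ⊔preds=−  new=⊤  old=−  +wl: 2
  step 5. node 4  ⊔preds=−  new=+  old=⊥  +wl: 
  step 6. node 5  ⊔preds=−  new=+  old=⊥  +wl: 0,1,4
  step 7. node 2  ⊔preds=⊤  new=⊤  old=+  +wl: 
  step 8. node 0  ⊔preds=+  new=⊤  old=−  +wl: 3
  step 9. node 1  ⊔preds=+  new=−  stable
  step 10. node 4  ⊔preds=⊤  new=⊤  old=+  +wl: 
  step 11. node 3  ⊔preds=⊤  new=⊤  stable

Least fixpoint reached:
  node 0: ⊤
  node 1: −
  node 2: ⊤
  node 3: ⊤
  node 4: ⊤
  node 5: +

⊤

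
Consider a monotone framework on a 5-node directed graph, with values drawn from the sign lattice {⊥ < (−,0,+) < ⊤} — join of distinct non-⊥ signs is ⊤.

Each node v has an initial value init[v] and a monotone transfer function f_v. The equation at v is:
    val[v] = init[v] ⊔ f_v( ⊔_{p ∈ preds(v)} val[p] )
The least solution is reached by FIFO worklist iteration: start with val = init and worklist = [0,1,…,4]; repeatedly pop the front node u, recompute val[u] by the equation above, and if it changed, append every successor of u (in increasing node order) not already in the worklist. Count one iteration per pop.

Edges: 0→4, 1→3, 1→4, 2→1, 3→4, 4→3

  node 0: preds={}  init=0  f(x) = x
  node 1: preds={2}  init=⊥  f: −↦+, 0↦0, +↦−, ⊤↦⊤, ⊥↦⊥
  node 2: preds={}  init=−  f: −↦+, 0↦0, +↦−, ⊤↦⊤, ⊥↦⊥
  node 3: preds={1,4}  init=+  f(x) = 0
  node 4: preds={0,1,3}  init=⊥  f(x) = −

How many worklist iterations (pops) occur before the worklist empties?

Iteration log — 6 steps:
  step 1. node 0  ⊔preds=⊥  new=0  stable
  step 2. node 1  ⊔preds=−  new=+  old=⊥  +wl: 
  step 3. node 2  ⊔preds=⊥  new=−  stable
  step 4. node 3  ⊔preds=+  new=⊤  old=+  +wl: 
  step 5. node 4  ⊔preds=⊤  new=−  old=⊥  +wl: 3
  step 6. node 3  ⊔preds=⊤  new=⊤  stable

Least fixpoint reached:
  node 0: 0
  node 1: +
  node 2: −
  node 3: ⊤
  node 4: −

6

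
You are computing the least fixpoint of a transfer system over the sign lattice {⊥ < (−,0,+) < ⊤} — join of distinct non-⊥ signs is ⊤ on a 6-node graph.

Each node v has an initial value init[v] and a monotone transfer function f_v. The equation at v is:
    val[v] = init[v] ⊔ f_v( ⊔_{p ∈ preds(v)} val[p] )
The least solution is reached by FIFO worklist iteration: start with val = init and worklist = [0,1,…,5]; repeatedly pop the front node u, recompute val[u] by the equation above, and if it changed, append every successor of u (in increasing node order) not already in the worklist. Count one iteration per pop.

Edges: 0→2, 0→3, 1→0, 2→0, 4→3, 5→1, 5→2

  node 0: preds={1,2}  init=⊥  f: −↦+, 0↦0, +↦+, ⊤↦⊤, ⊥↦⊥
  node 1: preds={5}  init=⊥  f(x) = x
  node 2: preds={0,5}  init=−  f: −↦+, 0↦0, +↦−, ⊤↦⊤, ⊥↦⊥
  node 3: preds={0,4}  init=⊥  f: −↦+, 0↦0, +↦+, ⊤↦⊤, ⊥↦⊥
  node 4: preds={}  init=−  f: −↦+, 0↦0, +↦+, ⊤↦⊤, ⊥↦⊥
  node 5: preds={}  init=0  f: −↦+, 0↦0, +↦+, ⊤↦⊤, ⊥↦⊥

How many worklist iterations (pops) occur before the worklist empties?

Worklist (9 pops):
  #1 pop 0: in=− → + (was ⊥); enqueue []
  #2 pop 1: in=0 → 0 (was ⊥); enqueue [0]
  #3 pop 2: in=⊤ → ⊤ (was −); enqueue []
  #4 pop 3: in=⊤ → ⊤ (was ⊥); enqueue []
  #5 pop 4: in=⊥ → − (no change)
  #6 pop 5: in=⊥ → 0 (no change)
  #7 pop 0: in=⊤ → ⊤ (was +); enqueue [2,3]
  #8 pop 2: in=⊤ → ⊤ (no change)
  #9 pop 3: in=⊤ → ⊤ (no change)

Fixpoint:
  val[0] = ⊤
  val[1] = 0
  val[2] = ⊤
  val[3] = ⊤
  val[4] = −
  val[5] = 0

9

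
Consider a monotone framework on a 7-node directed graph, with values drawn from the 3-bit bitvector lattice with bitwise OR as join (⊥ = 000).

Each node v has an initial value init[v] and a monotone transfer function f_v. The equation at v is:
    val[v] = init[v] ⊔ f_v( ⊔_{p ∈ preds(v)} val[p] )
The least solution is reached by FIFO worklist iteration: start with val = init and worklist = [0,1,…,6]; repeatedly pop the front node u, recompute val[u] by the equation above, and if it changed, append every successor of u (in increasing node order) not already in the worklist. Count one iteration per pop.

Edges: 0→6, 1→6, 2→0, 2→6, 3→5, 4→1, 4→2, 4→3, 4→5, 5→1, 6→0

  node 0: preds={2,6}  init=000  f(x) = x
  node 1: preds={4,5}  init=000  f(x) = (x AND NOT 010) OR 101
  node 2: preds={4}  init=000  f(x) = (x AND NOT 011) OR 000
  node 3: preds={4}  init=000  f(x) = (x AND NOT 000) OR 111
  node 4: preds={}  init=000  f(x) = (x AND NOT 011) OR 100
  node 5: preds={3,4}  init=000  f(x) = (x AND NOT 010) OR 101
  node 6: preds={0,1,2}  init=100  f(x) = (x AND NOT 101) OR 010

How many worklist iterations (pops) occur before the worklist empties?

Trace (12 dequeues):
  [1] u=0 | in 100 | out 100 | prev 000 | push {}
  [2] u=1 | in 000 | out 101 | prev 000 | push {}
  [3] u=2 | in 000 | out 000 | ==
  [4] u=3 | in 000 | out 111 | prev 000 | push {}
  [5] u=4 | in 000 | out 100 | prev 000 | push {1,2,3}
  [6] u=5 | in 111 | out 101 | prev 000 | push {}
  [7] u=6 | in 101 | out 110 | prev 100 | push {0}
  [8] u=1 | in 101 | out 101 | ==
  [9] u=2 | in 100 | out 100 | prev 000 | push {6}
  [10] u=3 | in 100 | out 111 | ==
  [11] u=0 | in 110 | out 110 | prev 100 | push {}
  [12] u=6 | in 111 | out 110 | ==

Converged values:
  [0] 110
  [1] 101
  [2] 100
  [3] 111
  [4] 100
  [5] 101
  [6] 110

12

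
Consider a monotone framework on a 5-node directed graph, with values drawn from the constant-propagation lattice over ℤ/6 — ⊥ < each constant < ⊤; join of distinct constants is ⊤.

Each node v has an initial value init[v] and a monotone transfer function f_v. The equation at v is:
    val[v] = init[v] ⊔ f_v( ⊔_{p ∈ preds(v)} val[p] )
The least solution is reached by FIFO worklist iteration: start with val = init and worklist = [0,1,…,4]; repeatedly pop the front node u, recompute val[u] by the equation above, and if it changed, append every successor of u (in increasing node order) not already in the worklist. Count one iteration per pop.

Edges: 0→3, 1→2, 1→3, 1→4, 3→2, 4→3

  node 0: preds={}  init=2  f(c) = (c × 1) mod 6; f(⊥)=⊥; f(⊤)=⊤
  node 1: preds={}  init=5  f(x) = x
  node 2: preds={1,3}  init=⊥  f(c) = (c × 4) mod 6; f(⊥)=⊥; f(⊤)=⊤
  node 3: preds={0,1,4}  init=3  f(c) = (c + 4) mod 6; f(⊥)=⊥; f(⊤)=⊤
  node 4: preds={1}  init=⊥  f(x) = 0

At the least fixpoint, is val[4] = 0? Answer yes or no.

yes

Iteration log — 7 steps:
  step 1. node 0  ⊔preds=⊥  new=2  stable
  step 2. node 1  ⊔preds=⊥  new=5  stable
  step 3. node 2  ⊔preds=⊤  new=⊤  old=⊥  +wl: 
  step 4. node 3  ⊔preds=⊤  new=⊤  old=3  +wl: 2
  step 5. node 4  ⊔preds=5  new=0  old=⊥  +wl: 3
  step 6. node 2  ⊔preds=⊤  new=⊤  stable
  step 7. node 3  ⊔preds=⊤  new=⊤  stable

Least fixpoint reached:
  node 0: 2
  node 1: 5
  node 2: ⊤
  node 3: ⊤
  node 4: 0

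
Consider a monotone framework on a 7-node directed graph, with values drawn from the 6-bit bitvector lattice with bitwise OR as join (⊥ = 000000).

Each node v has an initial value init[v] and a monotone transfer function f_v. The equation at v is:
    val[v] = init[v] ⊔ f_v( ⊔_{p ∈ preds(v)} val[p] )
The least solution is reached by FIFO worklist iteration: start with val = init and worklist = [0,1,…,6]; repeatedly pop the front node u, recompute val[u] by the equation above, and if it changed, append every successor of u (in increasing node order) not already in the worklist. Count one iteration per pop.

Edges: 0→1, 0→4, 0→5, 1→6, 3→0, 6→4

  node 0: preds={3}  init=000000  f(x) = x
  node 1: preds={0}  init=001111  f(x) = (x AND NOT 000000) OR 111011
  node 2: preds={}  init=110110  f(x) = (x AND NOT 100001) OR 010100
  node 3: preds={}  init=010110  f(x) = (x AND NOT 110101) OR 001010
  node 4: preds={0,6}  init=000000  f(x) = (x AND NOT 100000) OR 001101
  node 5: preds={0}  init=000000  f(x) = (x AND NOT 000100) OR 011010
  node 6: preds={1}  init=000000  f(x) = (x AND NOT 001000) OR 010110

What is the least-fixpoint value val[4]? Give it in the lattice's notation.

011111

Worklist (11 pops):
  #1 pop 0: in=010110 → 010110 (was 000000); enqueue []
  #2 pop 1: in=010110 → 111111 (was 001111); enqueue []
  #3 pop 2: in=000000 → 110110 (no change)
  #4 pop 3: in=000000 → 011110 (was 010110); enqueue [0]
  #5 pop 4: in=010110 → 011111 (was 000000); enqueue []
  #6 pop 5: in=010110 → 011010 (was 000000); enqueue []
  #7 pop 6: in=111111 → 110111 (was 000000); enqueue [4]
  #8 pop 0: in=011110 → 011110 (was 010110); enqueue [1,5]
  #9 pop 4: in=111111 → 011111 (no change)
  #10 pop 1: in=011110 → 111111 (no change)
  #11 pop 5: in=011110 → 011010 (no change)

Fixpoint:
  val[0] = 011110
  val[1] = 111111
  val[2] = 110110
  val[3] = 011110
  val[4] = 011111
  val[5] = 011010
  val[6] = 110111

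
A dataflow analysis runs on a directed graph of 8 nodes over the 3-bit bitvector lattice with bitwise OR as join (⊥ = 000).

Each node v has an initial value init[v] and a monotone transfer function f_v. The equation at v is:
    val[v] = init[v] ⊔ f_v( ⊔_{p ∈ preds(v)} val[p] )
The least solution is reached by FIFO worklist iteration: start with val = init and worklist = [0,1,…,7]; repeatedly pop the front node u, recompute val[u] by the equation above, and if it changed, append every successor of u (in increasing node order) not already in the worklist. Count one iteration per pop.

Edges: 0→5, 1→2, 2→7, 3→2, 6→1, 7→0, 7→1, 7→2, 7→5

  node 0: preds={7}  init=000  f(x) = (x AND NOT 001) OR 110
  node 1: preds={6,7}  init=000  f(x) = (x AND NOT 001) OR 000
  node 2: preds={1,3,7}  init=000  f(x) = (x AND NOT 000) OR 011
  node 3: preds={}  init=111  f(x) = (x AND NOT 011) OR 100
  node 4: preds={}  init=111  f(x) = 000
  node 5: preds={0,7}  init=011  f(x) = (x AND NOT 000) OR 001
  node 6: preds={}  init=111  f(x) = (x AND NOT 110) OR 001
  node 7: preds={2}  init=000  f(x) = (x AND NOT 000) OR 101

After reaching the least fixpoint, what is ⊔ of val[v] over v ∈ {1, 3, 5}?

111

Worklist (12 pops):
  #1 pop 0: in=000 → 110 (was 000); enqueue []
  #2 pop 1: in=111 → 110 (was 000); enqueue []
  #3 pop 2: in=111 → 111 (was 000); enqueue []
  #4 pop 3: in=000 → 111 (no change)
  #5 pop 4: in=000 → 111 (no change)
  #6 pop 5: in=110 → 111 (was 011); enqueue []
  #7 pop 6: in=000 → 111 (no change)
  #8 pop 7: in=111 → 111 (was 000); enqueue [0,1,2,5]
  #9 pop 0: in=111 → 110 (no change)
  #10 pop 1: in=111 → 110 (no change)
  #11 pop 2: in=111 → 111 (no change)
  #12 pop 5: in=111 → 111 (no change)

Fixpoint:
  val[0] = 110
  val[1] = 110
  val[2] = 111
  val[3] = 111
  val[4] = 111
  val[5] = 111
  val[6] = 111
  val[7] = 111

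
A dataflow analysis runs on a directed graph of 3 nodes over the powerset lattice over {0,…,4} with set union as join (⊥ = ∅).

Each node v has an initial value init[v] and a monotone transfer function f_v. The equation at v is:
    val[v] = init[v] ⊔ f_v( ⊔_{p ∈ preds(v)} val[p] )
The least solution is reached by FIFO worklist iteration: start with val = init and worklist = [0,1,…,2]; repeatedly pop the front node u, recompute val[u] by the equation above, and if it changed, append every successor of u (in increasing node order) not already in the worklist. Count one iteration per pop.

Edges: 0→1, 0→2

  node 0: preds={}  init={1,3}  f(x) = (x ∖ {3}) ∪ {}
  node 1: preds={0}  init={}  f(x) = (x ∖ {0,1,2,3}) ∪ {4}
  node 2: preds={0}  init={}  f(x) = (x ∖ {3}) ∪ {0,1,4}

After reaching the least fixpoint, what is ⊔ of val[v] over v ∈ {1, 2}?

Worklist (3 pops):
  #1 pop 0: in={} → {1,3} (no change)
  #2 pop 1: in={1,3} → {4} (was {}); enqueue []
  #3 pop 2: in={1,3} → {0,1,4} (was {}); enqueue []

Fixpoint:
  val[0] = {1,3}
  val[1] = {4}
  val[2] = {0,1,4}

{0,1,4}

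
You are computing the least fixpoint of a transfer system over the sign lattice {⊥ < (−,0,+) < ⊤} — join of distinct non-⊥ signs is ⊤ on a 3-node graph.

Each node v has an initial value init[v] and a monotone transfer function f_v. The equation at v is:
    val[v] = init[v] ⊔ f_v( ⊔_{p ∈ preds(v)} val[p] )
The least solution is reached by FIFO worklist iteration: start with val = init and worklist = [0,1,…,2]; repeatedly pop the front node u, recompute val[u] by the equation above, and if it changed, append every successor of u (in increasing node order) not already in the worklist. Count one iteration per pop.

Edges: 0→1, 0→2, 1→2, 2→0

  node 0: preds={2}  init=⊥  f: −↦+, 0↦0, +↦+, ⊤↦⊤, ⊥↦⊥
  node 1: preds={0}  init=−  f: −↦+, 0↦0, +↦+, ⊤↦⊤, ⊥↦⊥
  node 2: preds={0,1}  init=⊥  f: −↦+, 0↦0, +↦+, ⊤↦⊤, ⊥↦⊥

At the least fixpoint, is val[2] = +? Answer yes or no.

Worklist (9 pops):
  #1 pop 0: in=⊥ → ⊥ (no change)
  #2 pop 1: in=⊥ → − (no change)
  #3 pop 2: in=− → + (was ⊥); enqueue [0]
  #4 pop 0: in=+ → + (was ⊥); enqueue [1,2]
  #5 pop 1: in=+ → ⊤ (was −); enqueue []
  #6 pop 2: in=⊤ → ⊤ (was +); enqueue [0]
  #7 pop 0: in=⊤ → ⊤ (was +); enqueue [1,2]
  #8 pop 1: in=⊤ → ⊤ (no change)
  #9 pop 2: in=⊤ → ⊤ (no change)

Fixpoint:
  val[0] = ⊤
  val[1] = ⊤
  val[2] = ⊤

no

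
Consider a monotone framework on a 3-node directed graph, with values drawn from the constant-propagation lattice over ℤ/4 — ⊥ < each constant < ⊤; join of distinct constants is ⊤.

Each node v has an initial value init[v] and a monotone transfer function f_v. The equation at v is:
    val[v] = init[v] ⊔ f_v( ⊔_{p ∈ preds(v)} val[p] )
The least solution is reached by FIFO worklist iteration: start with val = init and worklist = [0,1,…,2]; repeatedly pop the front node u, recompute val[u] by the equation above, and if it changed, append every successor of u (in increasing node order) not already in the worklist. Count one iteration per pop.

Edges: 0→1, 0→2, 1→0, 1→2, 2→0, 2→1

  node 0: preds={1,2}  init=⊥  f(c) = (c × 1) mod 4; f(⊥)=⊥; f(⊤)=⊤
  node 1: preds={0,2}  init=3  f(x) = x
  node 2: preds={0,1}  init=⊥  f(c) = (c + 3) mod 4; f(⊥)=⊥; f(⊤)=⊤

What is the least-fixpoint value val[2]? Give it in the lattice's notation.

Iteration log — 8 steps:
  step 1. node 0  ⊔preds=3  new=3  old=⊥  +wl: 
  step 2. node 1  ⊔preds=3  new=3  stable
  step 3. node 2  ⊔preds=3  new=2  old=⊥  +wl: 0,1
  step 4. node 0  ⊔preds=⊤  new=⊤  old=3  +wl: 2
  step 5. node 1  ⊔preds=⊤  new=⊤  old=3  +wl: 0
  step 6. node 2  ⊔preds=⊤  new=⊤  old=2  +wl: 1
  step 7. node 0  ⊔preds=⊤  new=⊤  stable
  step 8. node 1  ⊔preds=⊤  new=⊤  stable

Least fixpoint reached:
  node 0: ⊤
  node 1: ⊤
  node 2: ⊤

⊤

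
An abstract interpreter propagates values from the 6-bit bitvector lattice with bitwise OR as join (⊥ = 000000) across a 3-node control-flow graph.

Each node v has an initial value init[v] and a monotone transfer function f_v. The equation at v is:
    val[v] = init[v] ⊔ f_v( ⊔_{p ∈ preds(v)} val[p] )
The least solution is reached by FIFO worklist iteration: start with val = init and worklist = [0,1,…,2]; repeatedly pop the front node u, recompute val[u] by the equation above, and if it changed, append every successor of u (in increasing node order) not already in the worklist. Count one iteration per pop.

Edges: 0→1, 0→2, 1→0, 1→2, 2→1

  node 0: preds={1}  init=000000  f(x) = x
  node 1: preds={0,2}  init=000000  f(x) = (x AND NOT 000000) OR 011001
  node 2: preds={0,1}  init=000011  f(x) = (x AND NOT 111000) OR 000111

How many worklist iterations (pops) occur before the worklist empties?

9

Iteration log — 9 steps:
  step 1. node 0  ⊔preds=000000  new=000000  stable
  step 2. node 1  ⊔preds=000011  new=011011  old=000000  +wl: 0
  step 3. node 2  ⊔preds=011011  new=000111  old=000011  +wl: 1
  step 4. node 0  ⊔preds=011011  new=011011  old=000000  +wl: 2
  step 5. node 1  ⊔preds=011111  new=011111  old=011011  +wl: 0
  step 6. node 2  ⊔preds=011111  new=000111  stable
  step 7. node 0  ⊔preds=011111  new=011111  old=011011  +wl: 1,2
  step 8. node 1  ⊔preds=011111  new=011111  stable
  step 9. node 2  ⊔preds=011111  new=000111  stable

Least fixpoint reached:
  node 0: 011111
  node 1: 011111
  node 2: 000111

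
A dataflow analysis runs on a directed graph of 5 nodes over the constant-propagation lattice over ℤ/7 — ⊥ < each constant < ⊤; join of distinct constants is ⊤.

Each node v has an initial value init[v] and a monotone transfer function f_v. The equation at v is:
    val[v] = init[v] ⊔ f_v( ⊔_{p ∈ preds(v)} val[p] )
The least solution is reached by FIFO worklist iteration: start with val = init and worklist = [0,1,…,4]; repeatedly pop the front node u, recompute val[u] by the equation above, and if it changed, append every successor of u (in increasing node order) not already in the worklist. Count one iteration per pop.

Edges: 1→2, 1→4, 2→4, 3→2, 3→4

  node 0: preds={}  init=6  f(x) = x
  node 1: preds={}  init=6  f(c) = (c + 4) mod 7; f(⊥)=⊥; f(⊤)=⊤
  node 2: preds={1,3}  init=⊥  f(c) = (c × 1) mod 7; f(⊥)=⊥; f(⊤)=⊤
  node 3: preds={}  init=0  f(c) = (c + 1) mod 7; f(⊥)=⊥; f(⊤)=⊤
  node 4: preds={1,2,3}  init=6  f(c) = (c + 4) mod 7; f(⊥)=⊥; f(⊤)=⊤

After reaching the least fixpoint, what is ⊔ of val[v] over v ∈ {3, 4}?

⊤

Worklist (5 pops):
  #1 pop 0: in=⊥ → 6 (no change)
  #2 pop 1: in=⊥ → 6 (no change)
  #3 pop 2: in=⊤ → ⊤ (was ⊥); enqueue []
  #4 pop 3: in=⊥ → 0 (no change)
  #5 pop 4: in=⊤ → ⊤ (was 6); enqueue []

Fixpoint:
  val[0] = 6
  val[1] = 6
  val[2] = ⊤
  val[3] = 0
  val[4] = ⊤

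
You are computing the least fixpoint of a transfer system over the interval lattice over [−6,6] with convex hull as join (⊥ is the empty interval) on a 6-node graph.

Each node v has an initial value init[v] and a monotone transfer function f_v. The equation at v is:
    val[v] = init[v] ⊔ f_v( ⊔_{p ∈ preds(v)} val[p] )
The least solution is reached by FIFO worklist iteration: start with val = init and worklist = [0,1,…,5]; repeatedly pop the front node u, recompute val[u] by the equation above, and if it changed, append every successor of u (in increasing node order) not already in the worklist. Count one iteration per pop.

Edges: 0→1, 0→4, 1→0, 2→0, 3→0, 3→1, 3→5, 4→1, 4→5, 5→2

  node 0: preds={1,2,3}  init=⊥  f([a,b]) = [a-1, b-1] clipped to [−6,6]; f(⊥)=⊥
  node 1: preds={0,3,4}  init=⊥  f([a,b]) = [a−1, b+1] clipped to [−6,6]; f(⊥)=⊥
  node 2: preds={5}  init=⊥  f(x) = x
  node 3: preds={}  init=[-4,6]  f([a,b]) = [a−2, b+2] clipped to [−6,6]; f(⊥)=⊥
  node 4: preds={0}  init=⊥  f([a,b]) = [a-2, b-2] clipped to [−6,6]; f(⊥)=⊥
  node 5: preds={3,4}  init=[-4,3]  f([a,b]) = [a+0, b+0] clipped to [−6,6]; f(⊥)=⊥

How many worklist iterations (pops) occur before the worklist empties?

11

Trace (11 dequeues):
  [1] u=0 | in [-4,6] | out [-5,5] | prev ⊥ | push {}
  [2] u=1 | in [-5,6] | out [-6,6] | prev ⊥ | push {0}
  [3] u=2 | in [-4,3] | out [-4,3] | prev ⊥ | push {}
  [4] u=3 | in ⊥ | out [-4,6] | ==
  [5] u=4 | in [-5,5] | out [-6,3] | prev ⊥ | push {1}
  [6] u=5 | in [-6,6] | out [-6,6] | prev [-4,3] | push {2}
  [7] u=0 | in [-6,6] | out [-6,5] | prev [-5,5] | push {4}
  [8] u=1 | in [-6,6] | out [-6,6] | ==
  [9] u=2 | in [-6,6] | out [-6,6] | prev [-4,3] | push {0}
  [10] u=4 | in [-6,5] | out [-6,3] | ==
  [11] u=0 | in [-6,6] | out [-6,5] | ==

Converged values:
  [0] [-6,5]
  [1] [-6,6]
  [2] [-6,6]
  [3] [-4,6]
  [4] [-6,3]
  [5] [-6,6]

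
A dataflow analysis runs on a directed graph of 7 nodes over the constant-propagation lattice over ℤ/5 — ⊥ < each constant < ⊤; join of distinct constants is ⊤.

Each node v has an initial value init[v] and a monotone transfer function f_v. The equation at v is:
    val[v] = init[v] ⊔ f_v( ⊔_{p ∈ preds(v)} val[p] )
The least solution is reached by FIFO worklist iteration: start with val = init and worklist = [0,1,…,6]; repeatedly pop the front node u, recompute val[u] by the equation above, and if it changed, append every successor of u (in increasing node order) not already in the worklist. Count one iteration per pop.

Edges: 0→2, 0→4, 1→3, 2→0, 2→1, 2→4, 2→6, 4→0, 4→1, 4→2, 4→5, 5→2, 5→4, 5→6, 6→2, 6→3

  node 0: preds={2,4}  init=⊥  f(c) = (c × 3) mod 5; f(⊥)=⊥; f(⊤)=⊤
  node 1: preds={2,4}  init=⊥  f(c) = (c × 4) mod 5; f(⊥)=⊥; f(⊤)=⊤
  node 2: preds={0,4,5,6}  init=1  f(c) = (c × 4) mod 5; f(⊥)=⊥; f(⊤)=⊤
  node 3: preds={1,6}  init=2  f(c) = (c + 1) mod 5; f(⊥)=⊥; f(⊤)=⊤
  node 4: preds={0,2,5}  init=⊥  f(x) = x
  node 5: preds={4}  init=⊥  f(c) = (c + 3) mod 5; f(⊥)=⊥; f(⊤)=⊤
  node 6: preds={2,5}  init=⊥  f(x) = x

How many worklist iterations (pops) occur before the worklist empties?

Trace (12 dequeues):
  [1] u=0 | in 1 | out 3 | prev ⊥ | push {}
  [2] u=1 | in 1 | out 4 | prev ⊥ | push {}
  [3] u=2 | in 3 | out ⊤ | prev 1 | push {0,1}
  [4] u=3 | in 4 | out ⊤ | prev 2 | push {}
  [5] u=4 | in ⊤ | out ⊤ | prev ⊥ | push {2}
  [6] u=5 | in ⊤ | out ⊤ | prev ⊥ | push {4}
  [7] u=6 | in ⊤ | out ⊤ | prev ⊥ | push {3}
  [8] u=0 | in ⊤ | out ⊤ | prev 3 | push {}
  [9] u=1 | in ⊤ | out ⊤ | prev 4 | push {}
  [10] u=2 | in ⊤ | out ⊤ | ==
  [11] u=4 | in ⊤ | out ⊤ | ==
  [12] u=3 | in ⊤ | out ⊤ | ==

Converged values:
  [0] ⊤
  [1] ⊤
  [2] ⊤
  [3] ⊤
  [4] ⊤
  [5] ⊤
  [6] ⊤

12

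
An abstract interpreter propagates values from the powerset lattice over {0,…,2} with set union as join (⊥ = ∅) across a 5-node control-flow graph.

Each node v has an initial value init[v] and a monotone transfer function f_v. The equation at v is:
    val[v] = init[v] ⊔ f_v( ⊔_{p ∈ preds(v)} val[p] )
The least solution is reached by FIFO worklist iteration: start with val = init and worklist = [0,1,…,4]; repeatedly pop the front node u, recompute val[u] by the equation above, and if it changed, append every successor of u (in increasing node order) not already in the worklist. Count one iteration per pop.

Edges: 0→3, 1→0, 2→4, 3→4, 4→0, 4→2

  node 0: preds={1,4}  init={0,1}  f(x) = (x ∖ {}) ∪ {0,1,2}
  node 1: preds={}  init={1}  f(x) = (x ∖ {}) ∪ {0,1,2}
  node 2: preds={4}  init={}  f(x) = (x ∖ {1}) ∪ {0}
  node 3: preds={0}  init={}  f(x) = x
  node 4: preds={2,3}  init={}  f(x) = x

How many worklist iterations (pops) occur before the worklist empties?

8

Worklist (8 pops):
  #1 pop 0: in={1} → {0,1,2} (was {0,1}); enqueue []
  #2 pop 1: in={} → {0,1,2} (was {1}); enqueue [0]
  #3 pop 2: in={} → {0} (was {}); enqueue []
  #4 pop 3: in={0,1,2} → {0,1,2} (was {}); enqueue []
  #5 pop 4: in={0,1,2} → {0,1,2} (was {}); enqueue [2]
  #6 pop 0: in={0,1,2} → {0,1,2} (no change)
  #7 pop 2: in={0,1,2} → {0,2} (was {0}); enqueue [4]
  #8 pop 4: in={0,1,2} → {0,1,2} (no change)

Fixpoint:
  val[0] = {0,1,2}
  val[1] = {0,1,2}
  val[2] = {0,2}
  val[3] = {0,1,2}
  val[4] = {0,1,2}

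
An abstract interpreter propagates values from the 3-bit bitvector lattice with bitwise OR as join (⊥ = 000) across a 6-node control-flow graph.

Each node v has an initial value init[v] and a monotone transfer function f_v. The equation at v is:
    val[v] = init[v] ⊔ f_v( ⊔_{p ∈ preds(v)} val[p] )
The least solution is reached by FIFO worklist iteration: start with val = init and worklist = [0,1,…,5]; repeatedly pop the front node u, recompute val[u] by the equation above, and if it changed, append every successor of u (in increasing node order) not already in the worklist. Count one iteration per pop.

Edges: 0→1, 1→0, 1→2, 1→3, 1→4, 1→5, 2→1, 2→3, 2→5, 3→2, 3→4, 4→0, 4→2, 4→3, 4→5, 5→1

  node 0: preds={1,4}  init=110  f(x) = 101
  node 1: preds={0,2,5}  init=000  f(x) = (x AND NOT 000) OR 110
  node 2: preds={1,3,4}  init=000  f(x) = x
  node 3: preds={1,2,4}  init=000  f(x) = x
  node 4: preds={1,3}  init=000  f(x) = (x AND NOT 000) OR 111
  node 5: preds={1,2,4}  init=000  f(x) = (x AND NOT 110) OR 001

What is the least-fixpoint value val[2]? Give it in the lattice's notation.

111

Iteration log — 10 steps:
  step 1. node 0  ⊔preds=000  new=111  old=110  +wl: 
  step 2. node 1  ⊔preds=111  new=111  old=000  +wl: 0
  step 3. node 2  ⊔preds=111  new=111  old=000  +wl: 1
  step 4. node 3  ⊔preds=111  new=111  old=000  +wl: 2
  step 5. node 4  ⊔preds=111  new=111  old=000  +wl: 3
  step 6. node 5  ⊔preds=111  new=001  old=000  +wl: 
  step 7. node 0  ⊔preds=111  new=111  stable
  step 8. node 1  ⊔preds=111  new=111  stable
  step 9. node 2  ⊔preds=111  new=111  stable
  step 10. node 3  ⊔preds=111  new=111  stable

Least fixpoint reached:
  node 0: 111
  node 1: 111
  node 2: 111
  node 3: 111
  node 4: 111
  node 5: 001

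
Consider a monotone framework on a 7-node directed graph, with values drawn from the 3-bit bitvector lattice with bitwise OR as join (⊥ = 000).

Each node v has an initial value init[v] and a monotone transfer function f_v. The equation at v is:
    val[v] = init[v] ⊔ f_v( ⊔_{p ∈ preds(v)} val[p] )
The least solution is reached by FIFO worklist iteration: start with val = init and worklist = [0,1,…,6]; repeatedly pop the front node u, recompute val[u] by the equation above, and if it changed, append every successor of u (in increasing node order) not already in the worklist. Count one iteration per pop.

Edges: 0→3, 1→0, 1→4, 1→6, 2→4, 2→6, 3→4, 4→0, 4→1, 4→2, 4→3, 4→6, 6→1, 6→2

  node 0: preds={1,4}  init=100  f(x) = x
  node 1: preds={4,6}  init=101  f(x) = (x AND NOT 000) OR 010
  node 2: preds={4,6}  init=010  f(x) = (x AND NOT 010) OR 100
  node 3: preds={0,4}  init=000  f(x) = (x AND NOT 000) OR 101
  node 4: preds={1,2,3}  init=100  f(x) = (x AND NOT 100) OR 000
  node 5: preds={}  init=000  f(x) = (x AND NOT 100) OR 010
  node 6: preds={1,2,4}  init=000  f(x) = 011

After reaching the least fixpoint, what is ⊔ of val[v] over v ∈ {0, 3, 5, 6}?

111

Worklist (13 pops):
  #1 pop 0: in=101 → 101 (was 100); enqueue []
  #2 pop 1: in=100 → 111 (was 101); enqueue [0]
  #3 pop 2: in=100 → 110 (was 010); enqueue []
  #4 pop 3: in=101 → 101 (was 000); enqueue []
  #5 pop 4: in=111 → 111 (was 100); enqueue [1,2,3]
  #6 pop 5: in=000 → 010 (was 000); enqueue []
  #7 pop 6: in=111 → 011 (was 000); enqueue []
  #8 pop 0: in=111 → 111 (was 101); enqueue []
  #9 pop 1: in=111 → 111 (no change)
  #10 pop 2: in=111 → 111 (was 110); enqueue [4,6]
  #11 pop 3: in=111 → 111 (was 101); enqueue []
  #12 pop 4: in=111 → 111 (no change)
  #13 pop 6: in=111 → 011 (no change)

Fixpoint:
  val[0] = 111
  val[1] = 111
  val[2] = 111
  val[3] = 111
  val[4] = 111
  val[5] = 010
  val[6] = 011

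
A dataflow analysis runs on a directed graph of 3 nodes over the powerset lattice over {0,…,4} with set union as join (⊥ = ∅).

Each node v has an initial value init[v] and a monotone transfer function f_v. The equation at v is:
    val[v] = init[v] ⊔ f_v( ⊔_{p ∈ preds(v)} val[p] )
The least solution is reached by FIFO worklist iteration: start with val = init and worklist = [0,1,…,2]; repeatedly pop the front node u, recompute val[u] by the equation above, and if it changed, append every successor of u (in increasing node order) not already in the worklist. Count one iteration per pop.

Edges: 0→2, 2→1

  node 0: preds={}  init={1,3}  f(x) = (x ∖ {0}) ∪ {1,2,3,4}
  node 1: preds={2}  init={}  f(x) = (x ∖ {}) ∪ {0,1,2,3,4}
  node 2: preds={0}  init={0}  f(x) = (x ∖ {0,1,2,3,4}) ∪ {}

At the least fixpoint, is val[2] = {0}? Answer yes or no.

Iteration log — 3 steps:
  step 1. node 0  ⊔preds={}  new={1,2,3,4}  old={1,3}  +wl: 
  step 2. node 1  ⊔preds={0}  new={0,1,2,3,4}  old={}  +wl: 
  step 3. node 2  ⊔preds={1,2,3,4}  new={0}  stable

Least fixpoint reached:
  node 0: {1,2,3,4}
  node 1: {0,1,2,3,4}
  node 2: {0}

yes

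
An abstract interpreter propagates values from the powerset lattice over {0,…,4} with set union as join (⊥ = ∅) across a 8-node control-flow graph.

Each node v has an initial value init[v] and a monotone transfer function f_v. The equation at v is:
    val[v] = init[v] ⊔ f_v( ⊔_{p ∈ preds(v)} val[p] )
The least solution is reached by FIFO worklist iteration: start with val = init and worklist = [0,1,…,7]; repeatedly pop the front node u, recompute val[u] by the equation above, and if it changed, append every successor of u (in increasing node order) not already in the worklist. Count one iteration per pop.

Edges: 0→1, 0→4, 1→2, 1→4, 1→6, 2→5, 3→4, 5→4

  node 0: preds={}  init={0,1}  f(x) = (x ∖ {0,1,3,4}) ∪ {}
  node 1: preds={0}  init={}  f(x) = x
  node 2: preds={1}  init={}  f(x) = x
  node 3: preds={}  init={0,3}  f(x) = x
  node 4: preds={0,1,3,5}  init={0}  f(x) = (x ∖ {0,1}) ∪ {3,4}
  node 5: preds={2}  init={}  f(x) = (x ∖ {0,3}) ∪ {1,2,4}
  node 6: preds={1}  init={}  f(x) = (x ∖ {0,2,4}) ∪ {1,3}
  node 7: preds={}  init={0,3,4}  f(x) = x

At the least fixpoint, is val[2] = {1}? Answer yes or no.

Iteration log — 9 steps:
  step 1. node 0  ⊔preds={}  new={0,1}  stable
  step 2. node 1  ⊔preds={0,1}  new={0,1}  old={}  +wl: 
  step 3. node 2  ⊔preds={0,1}  new={0,1}  old={}  +wl: 
  step 4. node 3  ⊔preds={}  new={0,3}  stable
  step 5. node 4  ⊔preds={0,1,3}  new={0,3,4}  old={0}  +wl: 
  step 6. node 5  ⊔preds={0,1}  new={1,2,4}  old={}  +wl: 4
  step 7. node 6  ⊔preds={0,1}  new={1,3}  old={}  +wl: 
  step 8. node 7  ⊔preds={}  new={0,3,4}  stable
  step 9. node 4  ⊔preds={0,1,2,3,4}  new={0,2,3,4}  old={0,3,4}  +wl: 

Least fixpoint reached:
  node 0: {0,1}
  node 1: {0,1}
  node 2: {0,1}
  node 3: {0,3}
  node 4: {0,2,3,4}
  node 5: {1,2,4}
  node 6: {1,3}
  node 7: {0,3,4}

no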